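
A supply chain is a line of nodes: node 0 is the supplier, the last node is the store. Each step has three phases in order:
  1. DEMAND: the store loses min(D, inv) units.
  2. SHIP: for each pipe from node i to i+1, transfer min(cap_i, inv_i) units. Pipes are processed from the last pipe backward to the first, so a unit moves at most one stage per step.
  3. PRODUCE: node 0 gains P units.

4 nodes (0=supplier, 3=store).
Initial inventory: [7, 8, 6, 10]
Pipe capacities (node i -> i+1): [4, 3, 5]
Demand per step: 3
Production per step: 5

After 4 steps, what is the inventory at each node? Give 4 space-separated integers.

Step 1: demand=3,sold=3 ship[2->3]=5 ship[1->2]=3 ship[0->1]=4 prod=5 -> inv=[8 9 4 12]
Step 2: demand=3,sold=3 ship[2->3]=4 ship[1->2]=3 ship[0->1]=4 prod=5 -> inv=[9 10 3 13]
Step 3: demand=3,sold=3 ship[2->3]=3 ship[1->2]=3 ship[0->1]=4 prod=5 -> inv=[10 11 3 13]
Step 4: demand=3,sold=3 ship[2->3]=3 ship[1->2]=3 ship[0->1]=4 prod=5 -> inv=[11 12 3 13]

11 12 3 13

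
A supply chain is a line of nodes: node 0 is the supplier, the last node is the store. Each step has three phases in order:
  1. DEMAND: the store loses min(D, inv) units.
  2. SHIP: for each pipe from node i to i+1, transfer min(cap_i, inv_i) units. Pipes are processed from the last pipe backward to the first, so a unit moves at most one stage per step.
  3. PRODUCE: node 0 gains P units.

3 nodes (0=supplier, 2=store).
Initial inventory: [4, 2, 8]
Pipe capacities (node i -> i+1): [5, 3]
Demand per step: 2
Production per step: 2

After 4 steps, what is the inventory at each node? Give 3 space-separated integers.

Step 1: demand=2,sold=2 ship[1->2]=2 ship[0->1]=4 prod=2 -> inv=[2 4 8]
Step 2: demand=2,sold=2 ship[1->2]=3 ship[0->1]=2 prod=2 -> inv=[2 3 9]
Step 3: demand=2,sold=2 ship[1->2]=3 ship[0->1]=2 prod=2 -> inv=[2 2 10]
Step 4: demand=2,sold=2 ship[1->2]=2 ship[0->1]=2 prod=2 -> inv=[2 2 10]

2 2 10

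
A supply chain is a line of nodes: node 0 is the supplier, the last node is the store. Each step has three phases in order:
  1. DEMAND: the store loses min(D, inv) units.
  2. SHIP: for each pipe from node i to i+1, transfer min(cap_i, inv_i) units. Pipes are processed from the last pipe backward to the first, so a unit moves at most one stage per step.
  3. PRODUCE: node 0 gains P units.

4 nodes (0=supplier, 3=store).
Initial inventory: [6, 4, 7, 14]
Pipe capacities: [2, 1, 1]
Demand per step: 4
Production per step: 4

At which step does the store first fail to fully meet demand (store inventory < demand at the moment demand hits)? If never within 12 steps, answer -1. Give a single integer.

Step 1: demand=4,sold=4 ship[2->3]=1 ship[1->2]=1 ship[0->1]=2 prod=4 -> [8 5 7 11]
Step 2: demand=4,sold=4 ship[2->3]=1 ship[1->2]=1 ship[0->1]=2 prod=4 -> [10 6 7 8]
Step 3: demand=4,sold=4 ship[2->3]=1 ship[1->2]=1 ship[0->1]=2 prod=4 -> [12 7 7 5]
Step 4: demand=4,sold=4 ship[2->3]=1 ship[1->2]=1 ship[0->1]=2 prod=4 -> [14 8 7 2]
Step 5: demand=4,sold=2 ship[2->3]=1 ship[1->2]=1 ship[0->1]=2 prod=4 -> [16 9 7 1]
Step 6: demand=4,sold=1 ship[2->3]=1 ship[1->2]=1 ship[0->1]=2 prod=4 -> [18 10 7 1]
Step 7: demand=4,sold=1 ship[2->3]=1 ship[1->2]=1 ship[0->1]=2 prod=4 -> [20 11 7 1]
Step 8: demand=4,sold=1 ship[2->3]=1 ship[1->2]=1 ship[0->1]=2 prod=4 -> [22 12 7 1]
Step 9: demand=4,sold=1 ship[2->3]=1 ship[1->2]=1 ship[0->1]=2 prod=4 -> [24 13 7 1]
Step 10: demand=4,sold=1 ship[2->3]=1 ship[1->2]=1 ship[0->1]=2 prod=4 -> [26 14 7 1]
Step 11: demand=4,sold=1 ship[2->3]=1 ship[1->2]=1 ship[0->1]=2 prod=4 -> [28 15 7 1]
Step 12: demand=4,sold=1 ship[2->3]=1 ship[1->2]=1 ship[0->1]=2 prod=4 -> [30 16 7 1]
First stockout at step 5

5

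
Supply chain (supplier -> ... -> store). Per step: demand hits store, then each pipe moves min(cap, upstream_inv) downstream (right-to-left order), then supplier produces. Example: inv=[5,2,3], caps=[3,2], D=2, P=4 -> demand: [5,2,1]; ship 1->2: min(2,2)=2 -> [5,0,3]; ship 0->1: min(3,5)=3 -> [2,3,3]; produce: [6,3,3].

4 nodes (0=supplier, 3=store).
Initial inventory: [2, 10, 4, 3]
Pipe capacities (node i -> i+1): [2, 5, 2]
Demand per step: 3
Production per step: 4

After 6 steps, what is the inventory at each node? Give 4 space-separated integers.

Step 1: demand=3,sold=3 ship[2->3]=2 ship[1->2]=5 ship[0->1]=2 prod=4 -> inv=[4 7 7 2]
Step 2: demand=3,sold=2 ship[2->3]=2 ship[1->2]=5 ship[0->1]=2 prod=4 -> inv=[6 4 10 2]
Step 3: demand=3,sold=2 ship[2->3]=2 ship[1->2]=4 ship[0->1]=2 prod=4 -> inv=[8 2 12 2]
Step 4: demand=3,sold=2 ship[2->3]=2 ship[1->2]=2 ship[0->1]=2 prod=4 -> inv=[10 2 12 2]
Step 5: demand=3,sold=2 ship[2->3]=2 ship[1->2]=2 ship[0->1]=2 prod=4 -> inv=[12 2 12 2]
Step 6: demand=3,sold=2 ship[2->3]=2 ship[1->2]=2 ship[0->1]=2 prod=4 -> inv=[14 2 12 2]

14 2 12 2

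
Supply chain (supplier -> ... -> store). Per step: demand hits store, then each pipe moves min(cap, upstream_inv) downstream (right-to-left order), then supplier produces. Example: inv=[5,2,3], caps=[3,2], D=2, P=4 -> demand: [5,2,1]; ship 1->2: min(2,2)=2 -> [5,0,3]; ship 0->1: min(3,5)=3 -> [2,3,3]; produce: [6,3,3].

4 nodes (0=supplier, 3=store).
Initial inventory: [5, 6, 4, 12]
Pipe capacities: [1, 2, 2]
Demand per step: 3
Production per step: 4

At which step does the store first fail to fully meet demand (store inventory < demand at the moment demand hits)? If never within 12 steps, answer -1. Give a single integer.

Step 1: demand=3,sold=3 ship[2->3]=2 ship[1->2]=2 ship[0->1]=1 prod=4 -> [8 5 4 11]
Step 2: demand=3,sold=3 ship[2->3]=2 ship[1->2]=2 ship[0->1]=1 prod=4 -> [11 4 4 10]
Step 3: demand=3,sold=3 ship[2->3]=2 ship[1->2]=2 ship[0->1]=1 prod=4 -> [14 3 4 9]
Step 4: demand=3,sold=3 ship[2->3]=2 ship[1->2]=2 ship[0->1]=1 prod=4 -> [17 2 4 8]
Step 5: demand=3,sold=3 ship[2->3]=2 ship[1->2]=2 ship[0->1]=1 prod=4 -> [20 1 4 7]
Step 6: demand=3,sold=3 ship[2->3]=2 ship[1->2]=1 ship[0->1]=1 prod=4 -> [23 1 3 6]
Step 7: demand=3,sold=3 ship[2->3]=2 ship[1->2]=1 ship[0->1]=1 prod=4 -> [26 1 2 5]
Step 8: demand=3,sold=3 ship[2->3]=2 ship[1->2]=1 ship[0->1]=1 prod=4 -> [29 1 1 4]
Step 9: demand=3,sold=3 ship[2->3]=1 ship[1->2]=1 ship[0->1]=1 prod=4 -> [32 1 1 2]
Step 10: demand=3,sold=2 ship[2->3]=1 ship[1->2]=1 ship[0->1]=1 prod=4 -> [35 1 1 1]
Step 11: demand=3,sold=1 ship[2->3]=1 ship[1->2]=1 ship[0->1]=1 prod=4 -> [38 1 1 1]
Step 12: demand=3,sold=1 ship[2->3]=1 ship[1->2]=1 ship[0->1]=1 prod=4 -> [41 1 1 1]
First stockout at step 10

10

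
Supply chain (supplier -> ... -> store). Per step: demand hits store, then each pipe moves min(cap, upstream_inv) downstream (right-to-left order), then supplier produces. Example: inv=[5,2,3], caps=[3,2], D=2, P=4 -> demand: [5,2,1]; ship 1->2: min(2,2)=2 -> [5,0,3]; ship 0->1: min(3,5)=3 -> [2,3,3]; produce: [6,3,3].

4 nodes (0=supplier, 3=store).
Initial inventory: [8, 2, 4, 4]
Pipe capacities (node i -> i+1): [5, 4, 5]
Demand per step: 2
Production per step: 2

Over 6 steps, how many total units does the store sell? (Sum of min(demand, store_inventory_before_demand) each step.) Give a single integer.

Step 1: sold=2 (running total=2) -> [5 5 2 6]
Step 2: sold=2 (running total=4) -> [2 6 4 6]
Step 3: sold=2 (running total=6) -> [2 4 4 8]
Step 4: sold=2 (running total=8) -> [2 2 4 10]
Step 5: sold=2 (running total=10) -> [2 2 2 12]
Step 6: sold=2 (running total=12) -> [2 2 2 12]

Answer: 12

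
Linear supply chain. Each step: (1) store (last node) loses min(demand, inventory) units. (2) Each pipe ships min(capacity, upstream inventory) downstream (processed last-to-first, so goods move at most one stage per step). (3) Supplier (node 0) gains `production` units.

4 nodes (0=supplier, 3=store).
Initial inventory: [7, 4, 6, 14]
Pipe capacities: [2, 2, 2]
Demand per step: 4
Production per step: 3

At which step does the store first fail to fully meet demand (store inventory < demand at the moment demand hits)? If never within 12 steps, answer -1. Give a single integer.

Step 1: demand=4,sold=4 ship[2->3]=2 ship[1->2]=2 ship[0->1]=2 prod=3 -> [8 4 6 12]
Step 2: demand=4,sold=4 ship[2->3]=2 ship[1->2]=2 ship[0->1]=2 prod=3 -> [9 4 6 10]
Step 3: demand=4,sold=4 ship[2->3]=2 ship[1->2]=2 ship[0->1]=2 prod=3 -> [10 4 6 8]
Step 4: demand=4,sold=4 ship[2->3]=2 ship[1->2]=2 ship[0->1]=2 prod=3 -> [11 4 6 6]
Step 5: demand=4,sold=4 ship[2->3]=2 ship[1->2]=2 ship[0->1]=2 prod=3 -> [12 4 6 4]
Step 6: demand=4,sold=4 ship[2->3]=2 ship[1->2]=2 ship[0->1]=2 prod=3 -> [13 4 6 2]
Step 7: demand=4,sold=2 ship[2->3]=2 ship[1->2]=2 ship[0->1]=2 prod=3 -> [14 4 6 2]
Step 8: demand=4,sold=2 ship[2->3]=2 ship[1->2]=2 ship[0->1]=2 prod=3 -> [15 4 6 2]
Step 9: demand=4,sold=2 ship[2->3]=2 ship[1->2]=2 ship[0->1]=2 prod=3 -> [16 4 6 2]
Step 10: demand=4,sold=2 ship[2->3]=2 ship[1->2]=2 ship[0->1]=2 prod=3 -> [17 4 6 2]
Step 11: demand=4,sold=2 ship[2->3]=2 ship[1->2]=2 ship[0->1]=2 prod=3 -> [18 4 6 2]
Step 12: demand=4,sold=2 ship[2->3]=2 ship[1->2]=2 ship[0->1]=2 prod=3 -> [19 4 6 2]
First stockout at step 7

7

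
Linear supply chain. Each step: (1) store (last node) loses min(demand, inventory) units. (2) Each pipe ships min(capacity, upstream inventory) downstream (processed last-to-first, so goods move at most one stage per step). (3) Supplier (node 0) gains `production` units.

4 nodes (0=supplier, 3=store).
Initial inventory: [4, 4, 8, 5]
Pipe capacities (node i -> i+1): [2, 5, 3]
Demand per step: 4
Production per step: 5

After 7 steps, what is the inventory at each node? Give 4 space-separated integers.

Step 1: demand=4,sold=4 ship[2->3]=3 ship[1->2]=4 ship[0->1]=2 prod=5 -> inv=[7 2 9 4]
Step 2: demand=4,sold=4 ship[2->3]=3 ship[1->2]=2 ship[0->1]=2 prod=5 -> inv=[10 2 8 3]
Step 3: demand=4,sold=3 ship[2->3]=3 ship[1->2]=2 ship[0->1]=2 prod=5 -> inv=[13 2 7 3]
Step 4: demand=4,sold=3 ship[2->3]=3 ship[1->2]=2 ship[0->1]=2 prod=5 -> inv=[16 2 6 3]
Step 5: demand=4,sold=3 ship[2->3]=3 ship[1->2]=2 ship[0->1]=2 prod=5 -> inv=[19 2 5 3]
Step 6: demand=4,sold=3 ship[2->3]=3 ship[1->2]=2 ship[0->1]=2 prod=5 -> inv=[22 2 4 3]
Step 7: demand=4,sold=3 ship[2->3]=3 ship[1->2]=2 ship[0->1]=2 prod=5 -> inv=[25 2 3 3]

25 2 3 3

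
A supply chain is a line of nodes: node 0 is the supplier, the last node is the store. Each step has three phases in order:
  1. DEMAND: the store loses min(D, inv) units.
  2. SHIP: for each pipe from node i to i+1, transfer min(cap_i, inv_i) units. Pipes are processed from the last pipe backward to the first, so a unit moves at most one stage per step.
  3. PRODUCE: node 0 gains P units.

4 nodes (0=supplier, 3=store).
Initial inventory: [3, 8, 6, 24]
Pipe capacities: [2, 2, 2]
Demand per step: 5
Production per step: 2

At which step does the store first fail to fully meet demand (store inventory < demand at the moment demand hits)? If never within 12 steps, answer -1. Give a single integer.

Step 1: demand=5,sold=5 ship[2->3]=2 ship[1->2]=2 ship[0->1]=2 prod=2 -> [3 8 6 21]
Step 2: demand=5,sold=5 ship[2->3]=2 ship[1->2]=2 ship[0->1]=2 prod=2 -> [3 8 6 18]
Step 3: demand=5,sold=5 ship[2->3]=2 ship[1->2]=2 ship[0->1]=2 prod=2 -> [3 8 6 15]
Step 4: demand=5,sold=5 ship[2->3]=2 ship[1->2]=2 ship[0->1]=2 prod=2 -> [3 8 6 12]
Step 5: demand=5,sold=5 ship[2->3]=2 ship[1->2]=2 ship[0->1]=2 prod=2 -> [3 8 6 9]
Step 6: demand=5,sold=5 ship[2->3]=2 ship[1->2]=2 ship[0->1]=2 prod=2 -> [3 8 6 6]
Step 7: demand=5,sold=5 ship[2->3]=2 ship[1->2]=2 ship[0->1]=2 prod=2 -> [3 8 6 3]
Step 8: demand=5,sold=3 ship[2->3]=2 ship[1->2]=2 ship[0->1]=2 prod=2 -> [3 8 6 2]
Step 9: demand=5,sold=2 ship[2->3]=2 ship[1->2]=2 ship[0->1]=2 prod=2 -> [3 8 6 2]
Step 10: demand=5,sold=2 ship[2->3]=2 ship[1->2]=2 ship[0->1]=2 prod=2 -> [3 8 6 2]
Step 11: demand=5,sold=2 ship[2->3]=2 ship[1->2]=2 ship[0->1]=2 prod=2 -> [3 8 6 2]
Step 12: demand=5,sold=2 ship[2->3]=2 ship[1->2]=2 ship[0->1]=2 prod=2 -> [3 8 6 2]
First stockout at step 8

8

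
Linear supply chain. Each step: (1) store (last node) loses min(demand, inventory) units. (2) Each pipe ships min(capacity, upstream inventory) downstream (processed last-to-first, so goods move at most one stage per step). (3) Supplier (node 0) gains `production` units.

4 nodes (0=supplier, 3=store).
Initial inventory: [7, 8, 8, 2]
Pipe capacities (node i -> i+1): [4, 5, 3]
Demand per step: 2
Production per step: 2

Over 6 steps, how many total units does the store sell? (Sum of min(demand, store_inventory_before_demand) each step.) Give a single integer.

Step 1: sold=2 (running total=2) -> [5 7 10 3]
Step 2: sold=2 (running total=4) -> [3 6 12 4]
Step 3: sold=2 (running total=6) -> [2 4 14 5]
Step 4: sold=2 (running total=8) -> [2 2 15 6]
Step 5: sold=2 (running total=10) -> [2 2 14 7]
Step 6: sold=2 (running total=12) -> [2 2 13 8]

Answer: 12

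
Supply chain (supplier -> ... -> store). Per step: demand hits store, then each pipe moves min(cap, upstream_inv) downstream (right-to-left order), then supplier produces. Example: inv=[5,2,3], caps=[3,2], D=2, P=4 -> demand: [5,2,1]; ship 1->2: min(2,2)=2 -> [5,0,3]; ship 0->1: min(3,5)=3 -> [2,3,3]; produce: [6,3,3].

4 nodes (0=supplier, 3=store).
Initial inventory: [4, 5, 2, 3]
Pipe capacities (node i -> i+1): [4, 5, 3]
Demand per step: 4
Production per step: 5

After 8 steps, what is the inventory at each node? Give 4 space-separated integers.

Step 1: demand=4,sold=3 ship[2->3]=2 ship[1->2]=5 ship[0->1]=4 prod=5 -> inv=[5 4 5 2]
Step 2: demand=4,sold=2 ship[2->3]=3 ship[1->2]=4 ship[0->1]=4 prod=5 -> inv=[6 4 6 3]
Step 3: demand=4,sold=3 ship[2->3]=3 ship[1->2]=4 ship[0->1]=4 prod=5 -> inv=[7 4 7 3]
Step 4: demand=4,sold=3 ship[2->3]=3 ship[1->2]=4 ship[0->1]=4 prod=5 -> inv=[8 4 8 3]
Step 5: demand=4,sold=3 ship[2->3]=3 ship[1->2]=4 ship[0->1]=4 prod=5 -> inv=[9 4 9 3]
Step 6: demand=4,sold=3 ship[2->3]=3 ship[1->2]=4 ship[0->1]=4 prod=5 -> inv=[10 4 10 3]
Step 7: demand=4,sold=3 ship[2->3]=3 ship[1->2]=4 ship[0->1]=4 prod=5 -> inv=[11 4 11 3]
Step 8: demand=4,sold=3 ship[2->3]=3 ship[1->2]=4 ship[0->1]=4 prod=5 -> inv=[12 4 12 3]

12 4 12 3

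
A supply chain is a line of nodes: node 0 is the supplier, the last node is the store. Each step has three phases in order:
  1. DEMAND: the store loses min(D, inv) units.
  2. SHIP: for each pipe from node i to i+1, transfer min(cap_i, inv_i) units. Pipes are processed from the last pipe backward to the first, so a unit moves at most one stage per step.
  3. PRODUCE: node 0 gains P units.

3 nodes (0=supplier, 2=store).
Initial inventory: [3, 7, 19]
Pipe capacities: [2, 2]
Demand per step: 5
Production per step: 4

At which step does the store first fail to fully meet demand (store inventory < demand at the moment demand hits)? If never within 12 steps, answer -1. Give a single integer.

Step 1: demand=5,sold=5 ship[1->2]=2 ship[0->1]=2 prod=4 -> [5 7 16]
Step 2: demand=5,sold=5 ship[1->2]=2 ship[0->1]=2 prod=4 -> [7 7 13]
Step 3: demand=5,sold=5 ship[1->2]=2 ship[0->1]=2 prod=4 -> [9 7 10]
Step 4: demand=5,sold=5 ship[1->2]=2 ship[0->1]=2 prod=4 -> [11 7 7]
Step 5: demand=5,sold=5 ship[1->2]=2 ship[0->1]=2 prod=4 -> [13 7 4]
Step 6: demand=5,sold=4 ship[1->2]=2 ship[0->1]=2 prod=4 -> [15 7 2]
Step 7: demand=5,sold=2 ship[1->2]=2 ship[0->1]=2 prod=4 -> [17 7 2]
Step 8: demand=5,sold=2 ship[1->2]=2 ship[0->1]=2 prod=4 -> [19 7 2]
Step 9: demand=5,sold=2 ship[1->2]=2 ship[0->1]=2 prod=4 -> [21 7 2]
Step 10: demand=5,sold=2 ship[1->2]=2 ship[0->1]=2 prod=4 -> [23 7 2]
Step 11: demand=5,sold=2 ship[1->2]=2 ship[0->1]=2 prod=4 -> [25 7 2]
Step 12: demand=5,sold=2 ship[1->2]=2 ship[0->1]=2 prod=4 -> [27 7 2]
First stockout at step 6

6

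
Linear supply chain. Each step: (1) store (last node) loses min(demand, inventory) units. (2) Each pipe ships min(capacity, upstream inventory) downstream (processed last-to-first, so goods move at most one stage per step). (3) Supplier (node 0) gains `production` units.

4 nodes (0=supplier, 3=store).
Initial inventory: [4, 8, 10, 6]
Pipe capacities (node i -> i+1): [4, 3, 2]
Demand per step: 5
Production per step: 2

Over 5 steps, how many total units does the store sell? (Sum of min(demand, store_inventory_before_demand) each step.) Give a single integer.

Answer: 14

Derivation:
Step 1: sold=5 (running total=5) -> [2 9 11 3]
Step 2: sold=3 (running total=8) -> [2 8 12 2]
Step 3: sold=2 (running total=10) -> [2 7 13 2]
Step 4: sold=2 (running total=12) -> [2 6 14 2]
Step 5: sold=2 (running total=14) -> [2 5 15 2]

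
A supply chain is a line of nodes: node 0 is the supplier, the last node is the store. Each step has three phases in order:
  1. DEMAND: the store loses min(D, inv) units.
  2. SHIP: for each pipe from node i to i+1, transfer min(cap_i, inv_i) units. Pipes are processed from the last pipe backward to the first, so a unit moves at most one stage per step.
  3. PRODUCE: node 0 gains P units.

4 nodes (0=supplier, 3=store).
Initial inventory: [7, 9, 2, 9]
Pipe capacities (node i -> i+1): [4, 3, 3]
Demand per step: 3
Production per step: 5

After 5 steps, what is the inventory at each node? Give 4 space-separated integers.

Step 1: demand=3,sold=3 ship[2->3]=2 ship[1->2]=3 ship[0->1]=4 prod=5 -> inv=[8 10 3 8]
Step 2: demand=3,sold=3 ship[2->3]=3 ship[1->2]=3 ship[0->1]=4 prod=5 -> inv=[9 11 3 8]
Step 3: demand=3,sold=3 ship[2->3]=3 ship[1->2]=3 ship[0->1]=4 prod=5 -> inv=[10 12 3 8]
Step 4: demand=3,sold=3 ship[2->3]=3 ship[1->2]=3 ship[0->1]=4 prod=5 -> inv=[11 13 3 8]
Step 5: demand=3,sold=3 ship[2->3]=3 ship[1->2]=3 ship[0->1]=4 prod=5 -> inv=[12 14 3 8]

12 14 3 8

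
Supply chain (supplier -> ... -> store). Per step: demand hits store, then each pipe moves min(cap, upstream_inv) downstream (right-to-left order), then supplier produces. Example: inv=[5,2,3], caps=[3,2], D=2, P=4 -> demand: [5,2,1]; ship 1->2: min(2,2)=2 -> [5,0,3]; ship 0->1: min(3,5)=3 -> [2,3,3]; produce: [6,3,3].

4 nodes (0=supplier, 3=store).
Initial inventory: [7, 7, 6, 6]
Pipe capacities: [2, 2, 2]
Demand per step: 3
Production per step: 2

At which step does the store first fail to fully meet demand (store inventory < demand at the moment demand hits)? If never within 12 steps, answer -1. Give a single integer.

Step 1: demand=3,sold=3 ship[2->3]=2 ship[1->2]=2 ship[0->1]=2 prod=2 -> [7 7 6 5]
Step 2: demand=3,sold=3 ship[2->3]=2 ship[1->2]=2 ship[0->1]=2 prod=2 -> [7 7 6 4]
Step 3: demand=3,sold=3 ship[2->3]=2 ship[1->2]=2 ship[0->1]=2 prod=2 -> [7 7 6 3]
Step 4: demand=3,sold=3 ship[2->3]=2 ship[1->2]=2 ship[0->1]=2 prod=2 -> [7 7 6 2]
Step 5: demand=3,sold=2 ship[2->3]=2 ship[1->2]=2 ship[0->1]=2 prod=2 -> [7 7 6 2]
Step 6: demand=3,sold=2 ship[2->3]=2 ship[1->2]=2 ship[0->1]=2 prod=2 -> [7 7 6 2]
Step 7: demand=3,sold=2 ship[2->3]=2 ship[1->2]=2 ship[0->1]=2 prod=2 -> [7 7 6 2]
Step 8: demand=3,sold=2 ship[2->3]=2 ship[1->2]=2 ship[0->1]=2 prod=2 -> [7 7 6 2]
Step 9: demand=3,sold=2 ship[2->3]=2 ship[1->2]=2 ship[0->1]=2 prod=2 -> [7 7 6 2]
Step 10: demand=3,sold=2 ship[2->3]=2 ship[1->2]=2 ship[0->1]=2 prod=2 -> [7 7 6 2]
Step 11: demand=3,sold=2 ship[2->3]=2 ship[1->2]=2 ship[0->1]=2 prod=2 -> [7 7 6 2]
Step 12: demand=3,sold=2 ship[2->3]=2 ship[1->2]=2 ship[0->1]=2 prod=2 -> [7 7 6 2]
First stockout at step 5

5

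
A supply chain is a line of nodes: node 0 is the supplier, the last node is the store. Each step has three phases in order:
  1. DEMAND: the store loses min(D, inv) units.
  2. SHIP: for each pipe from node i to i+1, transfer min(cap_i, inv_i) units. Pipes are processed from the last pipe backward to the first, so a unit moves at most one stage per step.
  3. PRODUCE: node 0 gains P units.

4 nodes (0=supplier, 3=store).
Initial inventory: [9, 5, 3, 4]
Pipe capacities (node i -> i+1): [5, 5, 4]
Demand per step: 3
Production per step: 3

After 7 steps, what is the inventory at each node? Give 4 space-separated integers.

Step 1: demand=3,sold=3 ship[2->3]=3 ship[1->2]=5 ship[0->1]=5 prod=3 -> inv=[7 5 5 4]
Step 2: demand=3,sold=3 ship[2->3]=4 ship[1->2]=5 ship[0->1]=5 prod=3 -> inv=[5 5 6 5]
Step 3: demand=3,sold=3 ship[2->3]=4 ship[1->2]=5 ship[0->1]=5 prod=3 -> inv=[3 5 7 6]
Step 4: demand=3,sold=3 ship[2->3]=4 ship[1->2]=5 ship[0->1]=3 prod=3 -> inv=[3 3 8 7]
Step 5: demand=3,sold=3 ship[2->3]=4 ship[1->2]=3 ship[0->1]=3 prod=3 -> inv=[3 3 7 8]
Step 6: demand=3,sold=3 ship[2->3]=4 ship[1->2]=3 ship[0->1]=3 prod=3 -> inv=[3 3 6 9]
Step 7: demand=3,sold=3 ship[2->3]=4 ship[1->2]=3 ship[0->1]=3 prod=3 -> inv=[3 3 5 10]

3 3 5 10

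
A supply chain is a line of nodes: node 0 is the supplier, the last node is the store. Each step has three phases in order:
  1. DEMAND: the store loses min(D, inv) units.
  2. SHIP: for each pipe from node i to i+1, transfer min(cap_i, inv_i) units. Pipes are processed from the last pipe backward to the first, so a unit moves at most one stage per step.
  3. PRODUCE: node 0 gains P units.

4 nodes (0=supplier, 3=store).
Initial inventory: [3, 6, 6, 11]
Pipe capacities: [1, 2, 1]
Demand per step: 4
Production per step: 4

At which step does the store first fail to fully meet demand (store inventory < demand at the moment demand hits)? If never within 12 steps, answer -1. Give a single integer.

Step 1: demand=4,sold=4 ship[2->3]=1 ship[1->2]=2 ship[0->1]=1 prod=4 -> [6 5 7 8]
Step 2: demand=4,sold=4 ship[2->3]=1 ship[1->2]=2 ship[0->1]=1 prod=4 -> [9 4 8 5]
Step 3: demand=4,sold=4 ship[2->3]=1 ship[1->2]=2 ship[0->1]=1 prod=4 -> [12 3 9 2]
Step 4: demand=4,sold=2 ship[2->3]=1 ship[1->2]=2 ship[0->1]=1 prod=4 -> [15 2 10 1]
Step 5: demand=4,sold=1 ship[2->3]=1 ship[1->2]=2 ship[0->1]=1 prod=4 -> [18 1 11 1]
Step 6: demand=4,sold=1 ship[2->3]=1 ship[1->2]=1 ship[0->1]=1 prod=4 -> [21 1 11 1]
Step 7: demand=4,sold=1 ship[2->3]=1 ship[1->2]=1 ship[0->1]=1 prod=4 -> [24 1 11 1]
Step 8: demand=4,sold=1 ship[2->3]=1 ship[1->2]=1 ship[0->1]=1 prod=4 -> [27 1 11 1]
Step 9: demand=4,sold=1 ship[2->3]=1 ship[1->2]=1 ship[0->1]=1 prod=4 -> [30 1 11 1]
Step 10: demand=4,sold=1 ship[2->3]=1 ship[1->2]=1 ship[0->1]=1 prod=4 -> [33 1 11 1]
Step 11: demand=4,sold=1 ship[2->3]=1 ship[1->2]=1 ship[0->1]=1 prod=4 -> [36 1 11 1]
Step 12: demand=4,sold=1 ship[2->3]=1 ship[1->2]=1 ship[0->1]=1 prod=4 -> [39 1 11 1]
First stockout at step 4

4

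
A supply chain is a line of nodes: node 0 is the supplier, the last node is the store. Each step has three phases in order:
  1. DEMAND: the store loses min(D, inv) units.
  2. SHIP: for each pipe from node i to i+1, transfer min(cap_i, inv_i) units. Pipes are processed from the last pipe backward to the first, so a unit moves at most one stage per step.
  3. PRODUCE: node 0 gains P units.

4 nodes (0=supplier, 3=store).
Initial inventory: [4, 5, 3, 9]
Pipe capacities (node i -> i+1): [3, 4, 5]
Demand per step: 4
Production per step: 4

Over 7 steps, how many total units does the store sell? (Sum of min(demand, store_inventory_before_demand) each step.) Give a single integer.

Answer: 28

Derivation:
Step 1: sold=4 (running total=4) -> [5 4 4 8]
Step 2: sold=4 (running total=8) -> [6 3 4 8]
Step 3: sold=4 (running total=12) -> [7 3 3 8]
Step 4: sold=4 (running total=16) -> [8 3 3 7]
Step 5: sold=4 (running total=20) -> [9 3 3 6]
Step 6: sold=4 (running total=24) -> [10 3 3 5]
Step 7: sold=4 (running total=28) -> [11 3 3 4]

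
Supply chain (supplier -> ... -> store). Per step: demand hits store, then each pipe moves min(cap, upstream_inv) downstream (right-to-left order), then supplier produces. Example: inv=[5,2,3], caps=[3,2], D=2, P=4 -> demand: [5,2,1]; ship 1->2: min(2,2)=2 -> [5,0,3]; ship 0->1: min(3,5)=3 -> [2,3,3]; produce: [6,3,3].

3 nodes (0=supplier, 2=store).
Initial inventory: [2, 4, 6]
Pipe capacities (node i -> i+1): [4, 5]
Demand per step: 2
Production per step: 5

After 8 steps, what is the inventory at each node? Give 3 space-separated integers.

Step 1: demand=2,sold=2 ship[1->2]=4 ship[0->1]=2 prod=5 -> inv=[5 2 8]
Step 2: demand=2,sold=2 ship[1->2]=2 ship[0->1]=4 prod=5 -> inv=[6 4 8]
Step 3: demand=2,sold=2 ship[1->2]=4 ship[0->1]=4 prod=5 -> inv=[7 4 10]
Step 4: demand=2,sold=2 ship[1->2]=4 ship[0->1]=4 prod=5 -> inv=[8 4 12]
Step 5: demand=2,sold=2 ship[1->2]=4 ship[0->1]=4 prod=5 -> inv=[9 4 14]
Step 6: demand=2,sold=2 ship[1->2]=4 ship[0->1]=4 prod=5 -> inv=[10 4 16]
Step 7: demand=2,sold=2 ship[1->2]=4 ship[0->1]=4 prod=5 -> inv=[11 4 18]
Step 8: demand=2,sold=2 ship[1->2]=4 ship[0->1]=4 prod=5 -> inv=[12 4 20]

12 4 20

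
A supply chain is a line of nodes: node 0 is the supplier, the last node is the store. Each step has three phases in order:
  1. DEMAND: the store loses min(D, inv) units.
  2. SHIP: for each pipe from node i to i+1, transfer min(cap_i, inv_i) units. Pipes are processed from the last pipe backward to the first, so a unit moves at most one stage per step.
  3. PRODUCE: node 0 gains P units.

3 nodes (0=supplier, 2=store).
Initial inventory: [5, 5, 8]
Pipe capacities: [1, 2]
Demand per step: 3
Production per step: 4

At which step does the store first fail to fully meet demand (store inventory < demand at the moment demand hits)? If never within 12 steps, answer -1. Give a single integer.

Step 1: demand=3,sold=3 ship[1->2]=2 ship[0->1]=1 prod=4 -> [8 4 7]
Step 2: demand=3,sold=3 ship[1->2]=2 ship[0->1]=1 prod=4 -> [11 3 6]
Step 3: demand=3,sold=3 ship[1->2]=2 ship[0->1]=1 prod=4 -> [14 2 5]
Step 4: demand=3,sold=3 ship[1->2]=2 ship[0->1]=1 prod=4 -> [17 1 4]
Step 5: demand=3,sold=3 ship[1->2]=1 ship[0->1]=1 prod=4 -> [20 1 2]
Step 6: demand=3,sold=2 ship[1->2]=1 ship[0->1]=1 prod=4 -> [23 1 1]
Step 7: demand=3,sold=1 ship[1->2]=1 ship[0->1]=1 prod=4 -> [26 1 1]
Step 8: demand=3,sold=1 ship[1->2]=1 ship[0->1]=1 prod=4 -> [29 1 1]
Step 9: demand=3,sold=1 ship[1->2]=1 ship[0->1]=1 prod=4 -> [32 1 1]
Step 10: demand=3,sold=1 ship[1->2]=1 ship[0->1]=1 prod=4 -> [35 1 1]
Step 11: demand=3,sold=1 ship[1->2]=1 ship[0->1]=1 prod=4 -> [38 1 1]
Step 12: demand=3,sold=1 ship[1->2]=1 ship[0->1]=1 prod=4 -> [41 1 1]
First stockout at step 6

6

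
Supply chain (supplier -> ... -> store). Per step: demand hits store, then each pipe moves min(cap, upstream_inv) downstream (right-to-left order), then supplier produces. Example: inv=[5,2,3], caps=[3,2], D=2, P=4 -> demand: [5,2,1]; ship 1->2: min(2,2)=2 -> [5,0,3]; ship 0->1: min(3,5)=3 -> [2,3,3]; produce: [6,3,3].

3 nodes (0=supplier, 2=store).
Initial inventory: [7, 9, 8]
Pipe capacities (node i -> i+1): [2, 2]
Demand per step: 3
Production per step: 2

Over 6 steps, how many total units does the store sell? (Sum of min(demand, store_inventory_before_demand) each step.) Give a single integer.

Answer: 18

Derivation:
Step 1: sold=3 (running total=3) -> [7 9 7]
Step 2: sold=3 (running total=6) -> [7 9 6]
Step 3: sold=3 (running total=9) -> [7 9 5]
Step 4: sold=3 (running total=12) -> [7 9 4]
Step 5: sold=3 (running total=15) -> [7 9 3]
Step 6: sold=3 (running total=18) -> [7 9 2]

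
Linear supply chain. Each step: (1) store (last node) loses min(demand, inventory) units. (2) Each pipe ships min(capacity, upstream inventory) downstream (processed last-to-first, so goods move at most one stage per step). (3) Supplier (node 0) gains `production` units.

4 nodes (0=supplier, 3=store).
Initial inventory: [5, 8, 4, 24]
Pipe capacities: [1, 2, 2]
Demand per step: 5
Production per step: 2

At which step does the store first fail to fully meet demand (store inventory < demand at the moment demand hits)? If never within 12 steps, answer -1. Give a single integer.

Step 1: demand=5,sold=5 ship[2->3]=2 ship[1->2]=2 ship[0->1]=1 prod=2 -> [6 7 4 21]
Step 2: demand=5,sold=5 ship[2->3]=2 ship[1->2]=2 ship[0->1]=1 prod=2 -> [7 6 4 18]
Step 3: demand=5,sold=5 ship[2->3]=2 ship[1->2]=2 ship[0->1]=1 prod=2 -> [8 5 4 15]
Step 4: demand=5,sold=5 ship[2->3]=2 ship[1->2]=2 ship[0->1]=1 prod=2 -> [9 4 4 12]
Step 5: demand=5,sold=5 ship[2->3]=2 ship[1->2]=2 ship[0->1]=1 prod=2 -> [10 3 4 9]
Step 6: demand=5,sold=5 ship[2->3]=2 ship[1->2]=2 ship[0->1]=1 prod=2 -> [11 2 4 6]
Step 7: demand=5,sold=5 ship[2->3]=2 ship[1->2]=2 ship[0->1]=1 prod=2 -> [12 1 4 3]
Step 8: demand=5,sold=3 ship[2->3]=2 ship[1->2]=1 ship[0->1]=1 prod=2 -> [13 1 3 2]
Step 9: demand=5,sold=2 ship[2->3]=2 ship[1->2]=1 ship[0->1]=1 prod=2 -> [14 1 2 2]
Step 10: demand=5,sold=2 ship[2->3]=2 ship[1->2]=1 ship[0->1]=1 prod=2 -> [15 1 1 2]
Step 11: demand=5,sold=2 ship[2->3]=1 ship[1->2]=1 ship[0->1]=1 prod=2 -> [16 1 1 1]
Step 12: demand=5,sold=1 ship[2->3]=1 ship[1->2]=1 ship[0->1]=1 prod=2 -> [17 1 1 1]
First stockout at step 8

8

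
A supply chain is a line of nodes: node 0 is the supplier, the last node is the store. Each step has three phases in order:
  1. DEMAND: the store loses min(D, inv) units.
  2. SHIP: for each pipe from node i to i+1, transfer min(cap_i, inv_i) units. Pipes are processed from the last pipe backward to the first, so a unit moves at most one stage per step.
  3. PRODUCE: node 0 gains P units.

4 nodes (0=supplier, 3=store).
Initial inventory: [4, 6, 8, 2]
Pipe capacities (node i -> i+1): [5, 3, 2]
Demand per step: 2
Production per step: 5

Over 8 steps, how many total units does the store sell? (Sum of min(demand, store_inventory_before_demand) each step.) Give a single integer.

Step 1: sold=2 (running total=2) -> [5 7 9 2]
Step 2: sold=2 (running total=4) -> [5 9 10 2]
Step 3: sold=2 (running total=6) -> [5 11 11 2]
Step 4: sold=2 (running total=8) -> [5 13 12 2]
Step 5: sold=2 (running total=10) -> [5 15 13 2]
Step 6: sold=2 (running total=12) -> [5 17 14 2]
Step 7: sold=2 (running total=14) -> [5 19 15 2]
Step 8: sold=2 (running total=16) -> [5 21 16 2]

Answer: 16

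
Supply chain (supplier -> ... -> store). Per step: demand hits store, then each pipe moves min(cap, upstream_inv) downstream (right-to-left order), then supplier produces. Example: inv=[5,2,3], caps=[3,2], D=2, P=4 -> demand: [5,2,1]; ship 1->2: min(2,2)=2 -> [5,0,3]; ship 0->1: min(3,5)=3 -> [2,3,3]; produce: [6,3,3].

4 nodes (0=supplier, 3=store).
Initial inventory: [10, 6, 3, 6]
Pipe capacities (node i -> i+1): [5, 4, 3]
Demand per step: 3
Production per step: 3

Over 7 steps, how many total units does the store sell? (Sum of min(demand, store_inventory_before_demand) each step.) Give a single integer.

Answer: 21

Derivation:
Step 1: sold=3 (running total=3) -> [8 7 4 6]
Step 2: sold=3 (running total=6) -> [6 8 5 6]
Step 3: sold=3 (running total=9) -> [4 9 6 6]
Step 4: sold=3 (running total=12) -> [3 9 7 6]
Step 5: sold=3 (running total=15) -> [3 8 8 6]
Step 6: sold=3 (running total=18) -> [3 7 9 6]
Step 7: sold=3 (running total=21) -> [3 6 10 6]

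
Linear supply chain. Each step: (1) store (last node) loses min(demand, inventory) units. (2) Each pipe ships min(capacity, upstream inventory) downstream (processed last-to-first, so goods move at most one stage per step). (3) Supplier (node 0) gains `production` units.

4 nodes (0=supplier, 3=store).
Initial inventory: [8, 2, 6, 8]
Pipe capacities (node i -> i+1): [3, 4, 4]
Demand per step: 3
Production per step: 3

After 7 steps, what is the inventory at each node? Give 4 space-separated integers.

Step 1: demand=3,sold=3 ship[2->3]=4 ship[1->2]=2 ship[0->1]=3 prod=3 -> inv=[8 3 4 9]
Step 2: demand=3,sold=3 ship[2->3]=4 ship[1->2]=3 ship[0->1]=3 prod=3 -> inv=[8 3 3 10]
Step 3: demand=3,sold=3 ship[2->3]=3 ship[1->2]=3 ship[0->1]=3 prod=3 -> inv=[8 3 3 10]
Step 4: demand=3,sold=3 ship[2->3]=3 ship[1->2]=3 ship[0->1]=3 prod=3 -> inv=[8 3 3 10]
Step 5: demand=3,sold=3 ship[2->3]=3 ship[1->2]=3 ship[0->1]=3 prod=3 -> inv=[8 3 3 10]
Step 6: demand=3,sold=3 ship[2->3]=3 ship[1->2]=3 ship[0->1]=3 prod=3 -> inv=[8 3 3 10]
Step 7: demand=3,sold=3 ship[2->3]=3 ship[1->2]=3 ship[0->1]=3 prod=3 -> inv=[8 3 3 10]

8 3 3 10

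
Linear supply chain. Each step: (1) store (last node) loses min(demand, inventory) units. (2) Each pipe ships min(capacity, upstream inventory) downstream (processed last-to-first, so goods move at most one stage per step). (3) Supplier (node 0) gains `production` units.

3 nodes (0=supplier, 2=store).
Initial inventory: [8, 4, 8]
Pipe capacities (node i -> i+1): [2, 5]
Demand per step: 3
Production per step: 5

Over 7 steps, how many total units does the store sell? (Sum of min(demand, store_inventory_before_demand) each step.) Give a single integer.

Step 1: sold=3 (running total=3) -> [11 2 9]
Step 2: sold=3 (running total=6) -> [14 2 8]
Step 3: sold=3 (running total=9) -> [17 2 7]
Step 4: sold=3 (running total=12) -> [20 2 6]
Step 5: sold=3 (running total=15) -> [23 2 5]
Step 6: sold=3 (running total=18) -> [26 2 4]
Step 7: sold=3 (running total=21) -> [29 2 3]

Answer: 21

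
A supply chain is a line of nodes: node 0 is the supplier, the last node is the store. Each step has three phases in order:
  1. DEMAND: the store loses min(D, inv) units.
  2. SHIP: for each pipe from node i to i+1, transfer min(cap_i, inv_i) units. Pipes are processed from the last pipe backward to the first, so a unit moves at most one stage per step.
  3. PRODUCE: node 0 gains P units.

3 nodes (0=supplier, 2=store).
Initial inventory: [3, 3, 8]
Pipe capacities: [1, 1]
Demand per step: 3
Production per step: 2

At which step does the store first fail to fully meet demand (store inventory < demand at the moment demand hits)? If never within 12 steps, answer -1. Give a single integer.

Step 1: demand=3,sold=3 ship[1->2]=1 ship[0->1]=1 prod=2 -> [4 3 6]
Step 2: demand=3,sold=3 ship[1->2]=1 ship[0->1]=1 prod=2 -> [5 3 4]
Step 3: demand=3,sold=3 ship[1->2]=1 ship[0->1]=1 prod=2 -> [6 3 2]
Step 4: demand=3,sold=2 ship[1->2]=1 ship[0->1]=1 prod=2 -> [7 3 1]
Step 5: demand=3,sold=1 ship[1->2]=1 ship[0->1]=1 prod=2 -> [8 3 1]
Step 6: demand=3,sold=1 ship[1->2]=1 ship[0->1]=1 prod=2 -> [9 3 1]
Step 7: demand=3,sold=1 ship[1->2]=1 ship[0->1]=1 prod=2 -> [10 3 1]
Step 8: demand=3,sold=1 ship[1->2]=1 ship[0->1]=1 prod=2 -> [11 3 1]
Step 9: demand=3,sold=1 ship[1->2]=1 ship[0->1]=1 prod=2 -> [12 3 1]
Step 10: demand=3,sold=1 ship[1->2]=1 ship[0->1]=1 prod=2 -> [13 3 1]
Step 11: demand=3,sold=1 ship[1->2]=1 ship[0->1]=1 prod=2 -> [14 3 1]
Step 12: demand=3,sold=1 ship[1->2]=1 ship[0->1]=1 prod=2 -> [15 3 1]
First stockout at step 4

4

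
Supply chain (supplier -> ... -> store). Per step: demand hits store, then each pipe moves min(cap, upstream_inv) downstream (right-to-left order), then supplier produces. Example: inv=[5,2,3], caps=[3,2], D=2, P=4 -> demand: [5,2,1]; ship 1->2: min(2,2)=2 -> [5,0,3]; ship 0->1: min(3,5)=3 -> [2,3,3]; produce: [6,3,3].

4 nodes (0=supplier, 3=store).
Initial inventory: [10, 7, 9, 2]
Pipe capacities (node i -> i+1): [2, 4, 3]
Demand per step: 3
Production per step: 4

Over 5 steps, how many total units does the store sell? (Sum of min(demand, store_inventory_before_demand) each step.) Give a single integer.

Answer: 14

Derivation:
Step 1: sold=2 (running total=2) -> [12 5 10 3]
Step 2: sold=3 (running total=5) -> [14 3 11 3]
Step 3: sold=3 (running total=8) -> [16 2 11 3]
Step 4: sold=3 (running total=11) -> [18 2 10 3]
Step 5: sold=3 (running total=14) -> [20 2 9 3]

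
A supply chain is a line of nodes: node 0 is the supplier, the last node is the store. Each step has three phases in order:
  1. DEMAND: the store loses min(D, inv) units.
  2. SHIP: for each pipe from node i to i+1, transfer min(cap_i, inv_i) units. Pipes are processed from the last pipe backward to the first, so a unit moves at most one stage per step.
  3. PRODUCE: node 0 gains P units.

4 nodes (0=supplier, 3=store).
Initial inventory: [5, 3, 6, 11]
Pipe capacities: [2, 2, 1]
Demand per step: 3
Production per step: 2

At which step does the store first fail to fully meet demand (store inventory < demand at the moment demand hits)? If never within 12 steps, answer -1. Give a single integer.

Step 1: demand=3,sold=3 ship[2->3]=1 ship[1->2]=2 ship[0->1]=2 prod=2 -> [5 3 7 9]
Step 2: demand=3,sold=3 ship[2->3]=1 ship[1->2]=2 ship[0->1]=2 prod=2 -> [5 3 8 7]
Step 3: demand=3,sold=3 ship[2->3]=1 ship[1->2]=2 ship[0->1]=2 prod=2 -> [5 3 9 5]
Step 4: demand=3,sold=3 ship[2->3]=1 ship[1->2]=2 ship[0->1]=2 prod=2 -> [5 3 10 3]
Step 5: demand=3,sold=3 ship[2->3]=1 ship[1->2]=2 ship[0->1]=2 prod=2 -> [5 3 11 1]
Step 6: demand=3,sold=1 ship[2->3]=1 ship[1->2]=2 ship[0->1]=2 prod=2 -> [5 3 12 1]
Step 7: demand=3,sold=1 ship[2->3]=1 ship[1->2]=2 ship[0->1]=2 prod=2 -> [5 3 13 1]
Step 8: demand=3,sold=1 ship[2->3]=1 ship[1->2]=2 ship[0->1]=2 prod=2 -> [5 3 14 1]
Step 9: demand=3,sold=1 ship[2->3]=1 ship[1->2]=2 ship[0->1]=2 prod=2 -> [5 3 15 1]
Step 10: demand=3,sold=1 ship[2->3]=1 ship[1->2]=2 ship[0->1]=2 prod=2 -> [5 3 16 1]
Step 11: demand=3,sold=1 ship[2->3]=1 ship[1->2]=2 ship[0->1]=2 prod=2 -> [5 3 17 1]
Step 12: demand=3,sold=1 ship[2->3]=1 ship[1->2]=2 ship[0->1]=2 prod=2 -> [5 3 18 1]
First stockout at step 6

6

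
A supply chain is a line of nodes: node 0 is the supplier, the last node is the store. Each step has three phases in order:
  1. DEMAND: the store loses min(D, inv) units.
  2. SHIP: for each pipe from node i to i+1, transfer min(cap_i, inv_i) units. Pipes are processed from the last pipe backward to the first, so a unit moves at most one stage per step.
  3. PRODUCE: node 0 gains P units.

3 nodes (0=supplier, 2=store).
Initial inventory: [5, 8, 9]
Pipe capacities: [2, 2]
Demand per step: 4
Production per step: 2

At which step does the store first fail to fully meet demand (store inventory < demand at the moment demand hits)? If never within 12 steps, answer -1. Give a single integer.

Step 1: demand=4,sold=4 ship[1->2]=2 ship[0->1]=2 prod=2 -> [5 8 7]
Step 2: demand=4,sold=4 ship[1->2]=2 ship[0->1]=2 prod=2 -> [5 8 5]
Step 3: demand=4,sold=4 ship[1->2]=2 ship[0->1]=2 prod=2 -> [5 8 3]
Step 4: demand=4,sold=3 ship[1->2]=2 ship[0->1]=2 prod=2 -> [5 8 2]
Step 5: demand=4,sold=2 ship[1->2]=2 ship[0->1]=2 prod=2 -> [5 8 2]
Step 6: demand=4,sold=2 ship[1->2]=2 ship[0->1]=2 prod=2 -> [5 8 2]
Step 7: demand=4,sold=2 ship[1->2]=2 ship[0->1]=2 prod=2 -> [5 8 2]
Step 8: demand=4,sold=2 ship[1->2]=2 ship[0->1]=2 prod=2 -> [5 8 2]
Step 9: demand=4,sold=2 ship[1->2]=2 ship[0->1]=2 prod=2 -> [5 8 2]
Step 10: demand=4,sold=2 ship[1->2]=2 ship[0->1]=2 prod=2 -> [5 8 2]
Step 11: demand=4,sold=2 ship[1->2]=2 ship[0->1]=2 prod=2 -> [5 8 2]
Step 12: demand=4,sold=2 ship[1->2]=2 ship[0->1]=2 prod=2 -> [5 8 2]
First stockout at step 4

4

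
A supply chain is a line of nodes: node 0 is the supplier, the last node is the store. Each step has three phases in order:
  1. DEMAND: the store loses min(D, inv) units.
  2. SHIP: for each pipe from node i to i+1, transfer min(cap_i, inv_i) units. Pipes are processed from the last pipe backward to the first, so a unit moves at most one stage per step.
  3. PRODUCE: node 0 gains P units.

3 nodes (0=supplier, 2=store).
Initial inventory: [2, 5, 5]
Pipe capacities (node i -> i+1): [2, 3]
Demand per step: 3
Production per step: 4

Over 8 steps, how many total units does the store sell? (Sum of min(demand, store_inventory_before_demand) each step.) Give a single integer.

Step 1: sold=3 (running total=3) -> [4 4 5]
Step 2: sold=3 (running total=6) -> [6 3 5]
Step 3: sold=3 (running total=9) -> [8 2 5]
Step 4: sold=3 (running total=12) -> [10 2 4]
Step 5: sold=3 (running total=15) -> [12 2 3]
Step 6: sold=3 (running total=18) -> [14 2 2]
Step 7: sold=2 (running total=20) -> [16 2 2]
Step 8: sold=2 (running total=22) -> [18 2 2]

Answer: 22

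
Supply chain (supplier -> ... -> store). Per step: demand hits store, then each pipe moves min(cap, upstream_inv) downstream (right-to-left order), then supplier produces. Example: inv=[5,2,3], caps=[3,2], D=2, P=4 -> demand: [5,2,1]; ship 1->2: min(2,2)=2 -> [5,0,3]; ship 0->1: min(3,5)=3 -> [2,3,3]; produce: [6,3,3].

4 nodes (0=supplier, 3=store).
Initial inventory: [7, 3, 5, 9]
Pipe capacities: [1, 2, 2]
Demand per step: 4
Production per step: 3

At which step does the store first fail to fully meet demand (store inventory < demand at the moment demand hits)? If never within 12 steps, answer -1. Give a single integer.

Step 1: demand=4,sold=4 ship[2->3]=2 ship[1->2]=2 ship[0->1]=1 prod=3 -> [9 2 5 7]
Step 2: demand=4,sold=4 ship[2->3]=2 ship[1->2]=2 ship[0->1]=1 prod=3 -> [11 1 5 5]
Step 3: demand=4,sold=4 ship[2->3]=2 ship[1->2]=1 ship[0->1]=1 prod=3 -> [13 1 4 3]
Step 4: demand=4,sold=3 ship[2->3]=2 ship[1->2]=1 ship[0->1]=1 prod=3 -> [15 1 3 2]
Step 5: demand=4,sold=2 ship[2->3]=2 ship[1->2]=1 ship[0->1]=1 prod=3 -> [17 1 2 2]
Step 6: demand=4,sold=2 ship[2->3]=2 ship[1->2]=1 ship[0->1]=1 prod=3 -> [19 1 1 2]
Step 7: demand=4,sold=2 ship[2->3]=1 ship[1->2]=1 ship[0->1]=1 prod=3 -> [21 1 1 1]
Step 8: demand=4,sold=1 ship[2->3]=1 ship[1->2]=1 ship[0->1]=1 prod=3 -> [23 1 1 1]
Step 9: demand=4,sold=1 ship[2->3]=1 ship[1->2]=1 ship[0->1]=1 prod=3 -> [25 1 1 1]
Step 10: demand=4,sold=1 ship[2->3]=1 ship[1->2]=1 ship[0->1]=1 prod=3 -> [27 1 1 1]
Step 11: demand=4,sold=1 ship[2->3]=1 ship[1->2]=1 ship[0->1]=1 prod=3 -> [29 1 1 1]
Step 12: demand=4,sold=1 ship[2->3]=1 ship[1->2]=1 ship[0->1]=1 prod=3 -> [31 1 1 1]
First stockout at step 4

4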